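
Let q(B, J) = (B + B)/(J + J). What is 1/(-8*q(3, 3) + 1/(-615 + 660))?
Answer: -45/359 ≈ -0.12535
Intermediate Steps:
q(B, J) = B/J (q(B, J) = (2*B)/((2*J)) = (2*B)*(1/(2*J)) = B/J)
1/(-8*q(3, 3) + 1/(-615 + 660)) = 1/(-24/3 + 1/(-615 + 660)) = 1/(-24/3 + 1/45) = 1/(-8*1 + 1/45) = 1/(-8 + 1/45) = 1/(-359/45) = -45/359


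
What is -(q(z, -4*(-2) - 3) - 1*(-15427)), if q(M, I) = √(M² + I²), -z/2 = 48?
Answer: -15427 - √9241 ≈ -15523.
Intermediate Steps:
z = -96 (z = -2*48 = -96)
q(M, I) = √(I² + M²)
-(q(z, -4*(-2) - 3) - 1*(-15427)) = -(√((-4*(-2) - 3)² + (-96)²) - 1*(-15427)) = -(√((8 - 3)² + 9216) + 15427) = -(√(5² + 9216) + 15427) = -(√(25 + 9216) + 15427) = -(√9241 + 15427) = -(15427 + √9241) = -15427 - √9241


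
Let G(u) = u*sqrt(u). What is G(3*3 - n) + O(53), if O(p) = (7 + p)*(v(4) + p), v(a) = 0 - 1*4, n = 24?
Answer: 2940 - 15*I*sqrt(15) ≈ 2940.0 - 58.095*I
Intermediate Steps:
v(a) = -4 (v(a) = 0 - 4 = -4)
G(u) = u**(3/2)
O(p) = (-4 + p)*(7 + p) (O(p) = (7 + p)*(-4 + p) = (-4 + p)*(7 + p))
G(3*3 - n) + O(53) = (3*3 - 1*24)**(3/2) + (-28 + 53**2 + 3*53) = (9 - 24)**(3/2) + (-28 + 2809 + 159) = (-15)**(3/2) + 2940 = -15*I*sqrt(15) + 2940 = 2940 - 15*I*sqrt(15)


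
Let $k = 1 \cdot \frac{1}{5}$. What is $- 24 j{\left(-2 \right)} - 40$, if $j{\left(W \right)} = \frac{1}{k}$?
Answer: $-160$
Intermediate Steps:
$k = \frac{1}{5}$ ($k = 1 \cdot \frac{1}{5} = \frac{1}{5} \approx 0.2$)
$j{\left(W \right)} = 5$ ($j{\left(W \right)} = \frac{1}{\frac{1}{5}} = 5$)
$- 24 j{\left(-2 \right)} - 40 = \left(-24\right) 5 - 40 = -120 - 40 = -160$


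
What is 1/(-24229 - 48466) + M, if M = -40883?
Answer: -2971989686/72695 ≈ -40883.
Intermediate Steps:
1/(-24229 - 48466) + M = 1/(-24229 - 48466) - 40883 = 1/(-72695) - 40883 = -1/72695 - 40883 = -2971989686/72695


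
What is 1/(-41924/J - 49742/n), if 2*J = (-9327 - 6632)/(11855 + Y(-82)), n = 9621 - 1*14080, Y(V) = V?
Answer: 10165883/628923179702 ≈ 1.6164e-5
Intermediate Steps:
n = -4459 (n = 9621 - 14080 = -4459)
J = -15959/23546 (J = ((-9327 - 6632)/(11855 - 82))/2 = (-15959/11773)/2 = (-15959*1/11773)/2 = (½)*(-15959/11773) = -15959/23546 ≈ -0.67778)
1/(-41924/J - 49742/n) = 1/(-41924/(-15959/23546) - 49742/(-4459)) = 1/(-41924*(-23546/15959) - 49742*(-1/4459)) = 1/(987142504/15959 + 7106/637) = 1/(628923179702/10165883) = 10165883/628923179702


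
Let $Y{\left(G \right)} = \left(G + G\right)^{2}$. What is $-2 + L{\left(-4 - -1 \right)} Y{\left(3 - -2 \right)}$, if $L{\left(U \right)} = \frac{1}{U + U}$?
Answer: $- \frac{56}{3} \approx -18.667$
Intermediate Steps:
$L{\left(U \right)} = \frac{1}{2 U}$
$Y{\left(G \right)} = 4 G^{2}$ ($Y{\left(G \right)} = \left(2 G\right)^{2} = 4 G^{2}$)
$-2 + L{\left(-4 - -1 \right)} Y{\left(3 - -2 \right)} = -2 + \frac{1}{2 \left(-4 - -1\right)} 4 \left(3 - -2\right)^{2} = -2 + \frac{1}{2 \left(-4 + 1\right)} 4 \left(3 + 2\right)^{2} = -2 + \frac{1}{2 \left(-3\right)} 4 \cdot 5^{2} = -2 + \frac{1}{2} \left(- \frac{1}{3}\right) 4 \cdot 25 = -2 - \frac{50}{3} = - \frac{56}{3}$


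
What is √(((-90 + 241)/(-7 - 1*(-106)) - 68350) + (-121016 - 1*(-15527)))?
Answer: I*√189309010/33 ≈ 416.94*I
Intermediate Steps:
√(((-90 + 241)/(-7 - 1*(-106)) - 68350) + (-121016 - 1*(-15527))) = √((151/(-7 + 106) - 68350) + (-121016 + 15527)) = √((151/99 - 68350) - 105489) = √(-6766499/99 - 105489) = √(-17209910/99) = I*√189309010/33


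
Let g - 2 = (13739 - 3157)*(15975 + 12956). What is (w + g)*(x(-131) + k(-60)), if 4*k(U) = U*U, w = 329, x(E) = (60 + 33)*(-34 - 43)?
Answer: -1916793711153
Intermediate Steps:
x(E) = -7161 (x(E) = 93*(-77) = -7161)
g = 306147844 (g = 2 + (13739 - 3157)*(15975 + 12956) = 2 + 10582*28931 = 2 + 306147842 = 306147844)
k(U) = U²/4 (k(U) = (U*U)/4 = U²/4)
(w + g)*(x(-131) + k(-60)) = (329 + 306147844)*(-7161 + (¼)*(-60)²) = 306148173*(-7161 + (¼)*3600) = 306148173*(-7161 + 900) = 306148173*(-6261) = -1916793711153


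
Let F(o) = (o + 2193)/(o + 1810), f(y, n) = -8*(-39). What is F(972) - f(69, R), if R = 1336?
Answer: -864819/2782 ≈ -310.86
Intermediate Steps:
f(y, n) = 312
F(o) = (2193 + o)/(1810 + o)
F(972) - f(69, R) = (2193 + 972)/(1810 + 972) - 1*312 = 3165/2782 - 312 = -864819/2782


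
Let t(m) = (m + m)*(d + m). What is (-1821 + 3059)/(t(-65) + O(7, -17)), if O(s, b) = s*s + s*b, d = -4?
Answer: 619/4450 ≈ 0.13910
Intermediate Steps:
t(m) = 2*m*(-4 + m) (t(m) = (m + m)*(-4 + m) = (2*m)*(-4 + m) = 2*m*(-4 + m))
O(s, b) = s² + b*s
(-1821 + 3059)/(t(-65) + O(7, -17)) = (-1821 + 3059)/(2*(-65)*(-4 - 65) + 7*(-17 + 7)) = 1238/(2*(-65)*(-69) + 7*(-10)) = 1238/(8970 - 70) = 1238/8900 = 1238*(1/8900) = 619/4450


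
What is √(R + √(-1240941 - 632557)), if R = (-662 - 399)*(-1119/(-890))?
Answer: √(-1056660510 + 792100*I*√1873498)/890 ≈ 16.99 + 40.282*I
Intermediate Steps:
R = -1187259/890 (R = -(-1187259)*(-1)/890 = -1061*1119/890 = -1187259/890 ≈ -1334.0)
√(R + √(-1240941 - 632557)) = √(-1187259/890 + √(-1240941 - 632557)) = √(-1187259/890 + √(-1873498)) = √(-1187259/890 + I*√1873498)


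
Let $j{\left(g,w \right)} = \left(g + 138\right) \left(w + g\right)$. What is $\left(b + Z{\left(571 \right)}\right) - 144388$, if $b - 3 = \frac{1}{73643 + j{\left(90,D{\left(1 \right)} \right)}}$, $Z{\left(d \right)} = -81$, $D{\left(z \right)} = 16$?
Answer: $- \frac{14130363925}{97811} \approx -1.4447 \cdot 10^{5}$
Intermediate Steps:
$j{\left(g,w \right)} = \left(138 + g\right) \left(g + w\right)$
$b = \frac{293434}{97811}$ ($b = 3 + \frac{1}{73643 + \left(90^{2} + 138 \cdot 90 + 138 \cdot 16 + 90 \cdot 16\right)} = 3 + \frac{1}{73643 + \left(8100 + 12420 + 2208 + 1440\right)} = 3 + \frac{1}{73643 + 24168} = 3 + \frac{1}{97811} = \frac{293434}{97811} \approx 3.0$)
$\left(b + Z{\left(571 \right)}\right) - 144388 = \left(\frac{293434}{97811} - 81\right) - 144388 = - \frac{7629257}{97811} - 144388 = - \frac{14130363925}{97811}$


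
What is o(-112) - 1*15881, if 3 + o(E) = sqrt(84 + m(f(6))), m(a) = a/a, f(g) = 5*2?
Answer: -15884 + sqrt(85) ≈ -15875.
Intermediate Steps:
f(g) = 10
m(a) = 1
o(E) = -3 + sqrt(85) (o(E) = -3 + sqrt(84 + 1) = -3 + sqrt(85))
o(-112) - 1*15881 = (-3 + sqrt(85)) - 1*15881 = (-3 + sqrt(85)) - 15881 = -15884 + sqrt(85)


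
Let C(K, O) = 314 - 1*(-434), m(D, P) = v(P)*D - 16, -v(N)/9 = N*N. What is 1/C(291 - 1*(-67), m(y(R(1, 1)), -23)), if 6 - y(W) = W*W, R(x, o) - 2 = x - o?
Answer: 1/748 ≈ 0.0013369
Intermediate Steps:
R(x, o) = 2 + x - o (R(x, o) = 2 + (x - o) = 2 + x - o)
y(W) = 6 - W² (y(W) = 6 - W*W = 6 - W²)
v(N) = -9*N² (v(N) = -9*N*N = -9*N²)
m(D, P) = -16 - 9*D*P² (m(D, P) = (-9*P²)*D - 16 = -9*D*P² - 16 = -16 - 9*D*P²)
C(K, O) = 748 (C(K, O) = 314 + 434 = 748)
1/C(291 - 1*(-67), m(y(R(1, 1)), -23)) = 1/748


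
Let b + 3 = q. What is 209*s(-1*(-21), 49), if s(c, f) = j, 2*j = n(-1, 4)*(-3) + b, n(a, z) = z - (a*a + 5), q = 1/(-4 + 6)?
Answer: 1463/4 ≈ 365.75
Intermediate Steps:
q = 1/2 ≈ 0.50000
b = -5/2 (b = -3 + 1/2 = -5/2 ≈ -2.5000)
n(a, z) = -5 + z - a**2 (n(a, z) = z - (a**2 + 5) = z - (5 + a**2) = z + (-5 - a**2) = -5 + z - a**2)
j = 7/4 (j = ((-5 + 4 - 1*(-1)**2)*(-3) - 5/2)/2 = ((-5 + 4 - 1*1)*(-3) - 5/2)/2 = ((-5 + 4 - 1)*(-3) - 5/2)/2 = (-2*(-3) - 5/2)/2 = (6 - 5/2)/2 = (1/2)*(7/2) = 7/4 ≈ 1.7500)
s(c, f) = 7/4
209*s(-1*(-21), 49) = 209*(7/4) = 1463/4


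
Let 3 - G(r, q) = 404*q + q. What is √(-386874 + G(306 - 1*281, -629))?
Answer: 19*I*√366 ≈ 363.49*I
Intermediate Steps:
G(r, q) = 3 - 405*q (G(r, q) = 3 - (404*q + q) = 3 - 405*q)
√(-386874 + G(306 - 1*281, -629)) = √(-386874 + (3 - 405*(-629))) = √(-386874 + (3 + 254745)) = √(-386874 + 254748) = √(-132126) = 19*I*√366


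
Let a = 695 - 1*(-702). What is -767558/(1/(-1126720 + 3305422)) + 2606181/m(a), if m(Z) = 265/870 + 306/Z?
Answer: -212855545351335942/127285 ≈ -1.6723e+12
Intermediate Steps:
a = 1397 (a = 695 + 702 = 1397)
m(Z) = 53/174 + 306/Z (m(Z) = 265*(1/870) + 306/Z = 53/174 + 306/Z)
-767558/(1/(-1126720 + 3305422)) + 2606181/m(a) = -767558/(1/(-1126720 + 3305422)) + 2606181/(53/174 + 306/1397) = -767558/(1/2178702) + 2606181/(53/174 + 306*(1/1397)) = -767558/1/2178702 + 2606181/(53/174 + 306/1397) = -767558*2178702 + 2606181/(127285/243078) = -1672280149716 + 2606181*(243078/127285) = -1672280149716 + 633505265118/127285 = -212855545351335942/127285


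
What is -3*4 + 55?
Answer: 43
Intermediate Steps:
-3*4 + 55 = -12 + 55 = 43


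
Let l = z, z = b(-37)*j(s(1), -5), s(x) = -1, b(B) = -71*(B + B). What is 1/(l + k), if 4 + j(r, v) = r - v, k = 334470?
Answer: 1/334470 ≈ 2.9898e-6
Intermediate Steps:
b(B) = -142*B
j(r, v) = -4 + r - v (j(r, v) = -4 + (r - v) = -4 + r - v)
z = 0 (z = (-142*(-37))*(-4 - 1 - 1*(-5)) = 5254*(-4 - 1 + 5) = 5254*0 = 0)
l = 0
1/(l + k) = 1/(0 + 334470) = 1/334470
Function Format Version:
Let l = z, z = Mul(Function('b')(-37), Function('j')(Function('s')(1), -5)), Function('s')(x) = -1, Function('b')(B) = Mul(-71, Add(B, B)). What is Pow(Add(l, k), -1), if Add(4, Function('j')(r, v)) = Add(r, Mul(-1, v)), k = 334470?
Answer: Rational(1, 334470) ≈ 2.9898e-6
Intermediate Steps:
Function('b')(B) = Mul(-142, B) (Function('b')(B) = Mul(-71, Mul(2, B)) = Mul(-142, B))
Function('j')(r, v) = Add(-4, r, Mul(-1, v)) (Function('j')(r, v) = Add(-4, Add(r, Mul(-1, v))) = Add(-4, r, Mul(-1, v)))
z = 0 (z = Mul(Mul(-142, -37), Add(-4, -1, Mul(-1, -5))) = Mul(5254, Add(-4, -1, 5)) = Mul(5254, 0) = 0)
l = 0
Pow(Add(l, k), -1) = Pow(Add(0, 334470), -1) = Pow(334470, -1) = Rational(1, 334470)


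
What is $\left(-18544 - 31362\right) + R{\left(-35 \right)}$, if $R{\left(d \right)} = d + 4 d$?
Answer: $-50081$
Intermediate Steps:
$R{\left(d \right)} = 5 d$
$\left(-18544 - 31362\right) + R{\left(-35 \right)} = \left(-18544 - 31362\right) + 5 \left(-35\right) = -49906 - 175 = -50081$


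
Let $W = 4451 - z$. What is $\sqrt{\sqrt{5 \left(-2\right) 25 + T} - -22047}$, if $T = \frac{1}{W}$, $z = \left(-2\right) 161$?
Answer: $\frac{\sqrt{502264369863 + 4773 i \sqrt{5695377477}}}{4773} \approx 148.48 + 0.053243 i$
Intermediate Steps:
$z = -322$
$W = 4773$ ($W = 4451 - -322 = 4451 + 322 = 4773$)
$T = \frac{1}{4773} \approx 0.00020951$
$\sqrt{\sqrt{5 \left(-2\right) 25 + T} - -22047} = \sqrt{\sqrt{5 \left(-2\right) 25 + \frac{1}{4773}} - -22047} = \sqrt{\sqrt{\left(-10\right) 25 + \frac{1}{4773}} + 22047} = \sqrt{\sqrt{-250 + \frac{1}{4773}} + 22047} = \sqrt{\sqrt{- \frac{1193249}{4773}} + 22047} = \sqrt{\frac{i \sqrt{5695377477}}{4773} + 22047} = \sqrt{22047 + \frac{i \sqrt{5695377477}}{4773}}$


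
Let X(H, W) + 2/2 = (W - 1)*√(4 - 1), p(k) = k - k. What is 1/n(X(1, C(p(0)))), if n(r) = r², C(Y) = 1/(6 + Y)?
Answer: 444/169 - 240*√3/169 ≈ 0.16750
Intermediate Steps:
p(k) = 0
X(H, W) = -1 + √3*(-1 + W) (X(H, W) = -1 + (W - 1)*√(4 - 1) = -1 + (-1 + W)*√3 = -1 + √3*(-1 + W))
1/n(X(1, C(p(0)))) = 1/((-1 - √3 + √3/(6 + 0))²) = 1/((-1 - √3 + √3/6)²) = 1/((-1 - 5*√3/6)²) = (-1 - 5*√3/6)⁻²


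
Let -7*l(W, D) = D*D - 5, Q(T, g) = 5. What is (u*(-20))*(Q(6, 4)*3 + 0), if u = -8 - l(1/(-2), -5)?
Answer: 10800/7 ≈ 1542.9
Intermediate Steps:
l(W, D) = 5/7 - D²/7 (l(W, D) = -(D*D - 5)/7 = -(D² - 5)/7 = -(-5 + D²)/7 = 5/7 - D²/7)
u = -36/7 (u = -8 - (5/7 - ⅐*(-5)²) = -8 - (5/7 - ⅐*25) = -8 - (5/7 - 25/7) = -8 - 1*(-20/7) = -8 + 20/7 = -36/7 ≈ -5.1429)
(u*(-20))*(Q(6, 4)*3 + 0) = (-36/7*(-20))*(5*3 + 0) = 720*(15 + 0)/7 = (720/7)*15 = 10800/7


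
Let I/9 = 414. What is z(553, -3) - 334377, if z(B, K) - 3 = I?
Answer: -330648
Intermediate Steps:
I = 3726 (I = 9*414 = 3726)
z(B, K) = 3729 (z(B, K) = 3 + 3726 = 3729)
z(553, -3) - 334377 = 3729 - 334377 = -330648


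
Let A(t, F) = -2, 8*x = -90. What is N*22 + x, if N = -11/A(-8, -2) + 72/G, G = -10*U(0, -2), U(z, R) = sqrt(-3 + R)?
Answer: 439/4 + 792*I*sqrt(5)/25 ≈ 109.75 + 70.839*I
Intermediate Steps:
x = -45/4 (x = (1/8)*(-90) = -45/4 ≈ -11.250)
G = -10*I*sqrt(5) (G = -10*sqrt(-3 - 2) = -10*I*sqrt(5) ≈ -22.361*I)
N = 11/2 + 36*I*sqrt(5)/25 (N = -11/(-2) + 72/((-10*I*sqrt(5))) = -11*(-1/2) + 72*(I*sqrt(5)/50) = 11/2 + 36*I*sqrt(5)/25 ≈ 5.5 + 3.2199*I)
N*22 + x = (11/2 + 36*I*sqrt(5)/25)*22 - 45/4 = (121 + 792*I*sqrt(5)/25) - 45/4 = 439/4 + 792*I*sqrt(5)/25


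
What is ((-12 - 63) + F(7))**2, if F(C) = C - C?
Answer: 5625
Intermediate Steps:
F(C) = 0
((-12 - 63) + F(7))**2 = ((-12 - 63) + 0)**2 = (-75 + 0)**2 = (-75)**2 = 5625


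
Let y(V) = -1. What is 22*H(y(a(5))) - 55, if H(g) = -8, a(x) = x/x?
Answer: -231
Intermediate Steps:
a(x) = 1
22*H(y(a(5))) - 55 = 22*(-8) - 55 = -176 - 55 = -231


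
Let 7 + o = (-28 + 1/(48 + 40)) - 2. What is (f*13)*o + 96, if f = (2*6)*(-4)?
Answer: 254946/11 ≈ 23177.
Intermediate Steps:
f = -48 (f = 12*(-4) = -48)
o = -3255/88 (o = -7 + ((-28 + 1/(48 + 40)) - 2) = -7 + ((-28 + 1/88) - 2) = -7 + (-2463/88 - 2) = -7 - 2639/88 = -3255/88 ≈ -36.989)
(f*13)*o + 96 = -48*13*(-3255/88) + 96 = -624*(-3255/88) + 96 = 253890/11 + 96 = 254946/11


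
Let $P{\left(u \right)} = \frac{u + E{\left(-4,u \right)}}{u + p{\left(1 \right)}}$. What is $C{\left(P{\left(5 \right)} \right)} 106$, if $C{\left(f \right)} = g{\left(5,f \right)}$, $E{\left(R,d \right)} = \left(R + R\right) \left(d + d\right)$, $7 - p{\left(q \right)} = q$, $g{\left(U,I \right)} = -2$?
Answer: $-212$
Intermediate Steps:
$p{\left(q \right)} = 7 - q$
$E{\left(R,d \right)} = 4 R d$ ($E{\left(R,d \right)} = 2 R 2 d = 4 R d$)
$P{\left(u \right)} = - \frac{15 u}{6 + u}$ ($P{\left(u \right)} = \frac{u + 4 \left(-4\right) u}{u + \left(7 - 1\right)} = \frac{u - 16 u}{u + \left(7 - 1\right)} = \frac{\left(-15\right) u}{u + 6} = \frac{\left(-15\right) u}{6 + u} = - \frac{15 u}{6 + u}$)
$C{\left(f \right)} = -2$
$C{\left(P{\left(5 \right)} \right)} 106 = \left(-2\right) 106 = -212$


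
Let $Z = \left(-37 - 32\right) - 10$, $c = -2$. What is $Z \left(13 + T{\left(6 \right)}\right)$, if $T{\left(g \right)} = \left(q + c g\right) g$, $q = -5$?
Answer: $7031$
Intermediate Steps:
$T{\left(g \right)} = g \left(-5 - 2 g\right)$ ($T{\left(g \right)} = \left(-5 - 2 g\right) g = g \left(-5 - 2 g\right)$)
$Z = -79$ ($Z = -69 - 10 = -79$)
$Z \left(13 + T{\left(6 \right)}\right) = - 79 \left(13 - 6 \left(5 + 2 \cdot 6\right)\right) = - 79 \left(13 - 6 \left(5 + 12\right)\right) = - 79 \left(13 - 6 \cdot 17\right) = - 79 \left(13 - 102\right) = \left(-79\right) \left(-89\right) = 7031$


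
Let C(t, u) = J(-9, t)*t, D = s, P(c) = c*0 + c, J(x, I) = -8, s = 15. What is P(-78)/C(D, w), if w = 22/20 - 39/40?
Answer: 13/20 ≈ 0.65000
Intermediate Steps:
P(c) = c (P(c) = 0 + c = c)
w = ⅛ (w = 22*(1/20) - 39*1/40 = 11/10 - 39/40 = ⅛ ≈ 0.12500)
D = 15
C(t, u) = -8*t
P(-78)/C(D, w) = -78/((-8*15)) = -78/(-120) = -78*(-1/120) = 13/20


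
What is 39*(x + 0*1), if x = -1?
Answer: -39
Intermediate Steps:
39*(x + 0*1) = 39*(-1 + 0*1) = 39*(-1 + 0) = 39*(-1) = -39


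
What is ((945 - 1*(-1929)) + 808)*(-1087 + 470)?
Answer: -2271794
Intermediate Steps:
((945 - 1*(-1929)) + 808)*(-1087 + 470) = ((945 + 1929) + 808)*(-617) = (2874 + 808)*(-617) = 3682*(-617) = -2271794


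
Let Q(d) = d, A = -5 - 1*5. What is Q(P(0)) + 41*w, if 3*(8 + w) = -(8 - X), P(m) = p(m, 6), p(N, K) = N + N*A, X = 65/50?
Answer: -12587/30 ≈ -419.57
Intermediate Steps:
A = -10 (A = -5 - 5 = -10)
X = 13/10 (X = 65*(1/50) = 13/10 ≈ 1.3000)
p(N, K) = -9*N (p(N, K) = N + N*(-10) = N - 10*N = -9*N)
P(m) = -9*m
w = -307/30 (w = -8 + (-(8 - 1*13/10))/3 = -8 + (-(8 - 13/10))/3 = -8 + (-1*67/10)/3 = -8 + (⅓)*(-67/10) = -8 - 67/30 = -307/30 ≈ -10.233)
Q(P(0)) + 41*w = -9*0 + 41*(-307/30) = 0 - 12587/30 = -12587/30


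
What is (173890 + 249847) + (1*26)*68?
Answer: 425505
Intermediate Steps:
(173890 + 249847) + (1*26)*68 = 423737 + 26*68 = 423737 + 1768 = 425505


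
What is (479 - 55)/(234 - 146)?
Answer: 53/11 ≈ 4.8182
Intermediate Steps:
(479 - 55)/(234 - 146) = 424/88 = 424*(1/88) = 53/11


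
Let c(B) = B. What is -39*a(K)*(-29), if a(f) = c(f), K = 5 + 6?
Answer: 12441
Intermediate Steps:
K = 11
a(f) = f
-39*a(K)*(-29) = -39*11*(-29) = -429*(-29) = 12441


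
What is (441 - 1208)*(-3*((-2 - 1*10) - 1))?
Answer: -29913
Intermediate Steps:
(441 - 1208)*(-3*((-2 - 1*10) - 1)) = -(-2301)*((-2 - 10) - 1) = -(-2301)*(-12 - 1) = -(-2301)*(-13) = -767*39 = -29913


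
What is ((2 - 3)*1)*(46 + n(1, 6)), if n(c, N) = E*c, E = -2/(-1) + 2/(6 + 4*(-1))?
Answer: -49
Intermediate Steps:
E = 3 (E = -2*(-1) + 2/(6 - 4) = 2 + 2/2 = 2 + 2*(½) = 2 + 1 = 3)
n(c, N) = 3*c
((2 - 3)*1)*(46 + n(1, 6)) = ((2 - 3)*1)*(46 + 3*1) = (-1*1)*(46 + 3) = -1*49 = -49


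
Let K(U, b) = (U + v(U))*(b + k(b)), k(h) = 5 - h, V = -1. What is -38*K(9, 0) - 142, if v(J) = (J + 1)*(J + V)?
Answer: -17052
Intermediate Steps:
v(J) = (1 + J)*(-1 + J) (v(J) = (J + 1)*(J - 1) = (1 + J)*(-1 + J))
K(U, b) = -5 + 5*U + 5*U² (K(U, b) = (U + (-1 + U²))*(b + (5 - b)) = (-1 + U + U²)*5 = -5 + 5*U + 5*U²)
-38*K(9, 0) - 142 = -38*(-5 + 5*9 + 5*9²) - 142 = -38*(-5 + 45 + 5*81) - 142 = -38*(-5 + 45 + 405) - 142 = -38*445 - 142 = -16910 - 142 = -17052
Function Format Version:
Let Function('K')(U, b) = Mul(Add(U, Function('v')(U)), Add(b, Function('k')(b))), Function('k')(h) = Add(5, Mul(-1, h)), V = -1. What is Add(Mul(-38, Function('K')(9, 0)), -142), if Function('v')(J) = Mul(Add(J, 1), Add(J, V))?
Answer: -17052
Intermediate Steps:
Function('v')(J) = Mul(Add(1, J), Add(-1, J)) (Function('v')(J) = Mul(Add(J, 1), Add(J, -1)) = Mul(Add(1, J), Add(-1, J)))
Function('K')(U, b) = Add(-5, Mul(5, U), Mul(5, Pow(U, 2))) (Function('K')(U, b) = Mul(Add(U, Add(-1, Pow(U, 2))), Add(b, Add(5, Mul(-1, b)))) = Mul(Add(-1, U, Pow(U, 2)), 5) = Add(-5, Mul(5, U), Mul(5, Pow(U, 2))))
Add(Mul(-38, Function('K')(9, 0)), -142) = Add(Mul(-38, Add(-5, Mul(5, 9), Mul(5, Pow(9, 2)))), -142) = Add(Mul(-38, Add(-5, 45, Mul(5, 81))), -142) = Add(Mul(-38, Add(-5, 45, 405)), -142) = Add(Mul(-38, 445), -142) = Add(-16910, -142) = -17052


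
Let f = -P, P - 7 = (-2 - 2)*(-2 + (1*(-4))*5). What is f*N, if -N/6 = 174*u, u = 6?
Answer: 595080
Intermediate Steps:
P = 95 (P = 7 + (-2 - 2)*(-2 + (1*(-4))*5) = 7 - 4*(-2 - 4*5) = 7 - 4*(-2 - 20) = 7 - 4*(-22) = 7 + 88 = 95)
f = -95 (f = -1*95 = -95)
N = -6264 (N = -1044*6 = -6*1044 = -6264)
f*N = -95*(-6264) = 595080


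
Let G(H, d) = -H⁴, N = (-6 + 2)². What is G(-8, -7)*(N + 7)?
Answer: -94208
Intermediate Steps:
N = 16 (N = (-4)² = 16)
G(-8, -7)*(N + 7) = (-1*(-8)⁴)*(16 + 7) = -1*4096*23 = -4096*23 = -94208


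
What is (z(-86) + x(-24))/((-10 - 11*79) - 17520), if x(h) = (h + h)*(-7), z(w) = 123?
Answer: -153/6133 ≈ -0.024947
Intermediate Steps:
x(h) = -14*h (x(h) = (2*h)*(-7) = -14*h)
(z(-86) + x(-24))/((-10 - 11*79) - 17520) = (123 - 14*(-24))/((-10 - 11*79) - 17520) = (123 + 336)/((-10 - 869) - 17520) = 459/(-879 - 17520) = 459/(-18399) = 459*(-1/18399) = -153/6133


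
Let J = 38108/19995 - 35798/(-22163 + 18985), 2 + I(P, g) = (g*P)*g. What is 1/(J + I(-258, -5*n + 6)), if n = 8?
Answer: -4538865/1353656708519 ≈ -3.3530e-6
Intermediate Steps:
I(P, g) = -2 + P*g**2 (I(P, g) = -2 + (g*P)*g = -2 + (P*g)*g = -2 + P*g**2)
J = 59777731/4538865 (J = 38108*(1/19995) - 35798/(-3178) = 38108/19995 - 35798*(-1/3178) = 38108/19995 + 2557/227 = 59777731/4538865 ≈ 13.170)
1/(J + I(-258, -5*n + 6)) = 1/(59777731/4538865 + (-2 - 258*(-5*8 + 6)**2)) = 1/(59777731/4538865 + (-2 - 258*(-40 + 6)**2)) = 1/(59777731/4538865 + (-2 - 258*(-34)**2)) = 1/(59777731/4538865 + (-2 - 258*1156)) = 1/(59777731/4538865 + (-2 - 298248)) = 1/(59777731/4538865 - 298250) = 1/(-1353656708519/4538865) = -4538865/1353656708519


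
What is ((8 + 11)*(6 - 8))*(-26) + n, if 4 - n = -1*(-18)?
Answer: 974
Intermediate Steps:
n = -14 (n = 4 - (-1)*(-18) = 4 - 1*18 = 4 - 18 = -14)
((8 + 11)*(6 - 8))*(-26) + n = ((8 + 11)*(6 - 8))*(-26) - 14 = (19*(-2))*(-26) - 14 = -38*(-26) - 14 = 988 - 14 = 974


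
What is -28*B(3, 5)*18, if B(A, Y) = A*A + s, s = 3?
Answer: -6048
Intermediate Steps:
B(A, Y) = 3 + A² (B(A, Y) = A*A + 3 = A² + 3 = 3 + A²)
-28*B(3, 5)*18 = -28*(3 + 3²)*18 = -28*(3 + 9)*18 = -28*12*18 = -336*18 = -6048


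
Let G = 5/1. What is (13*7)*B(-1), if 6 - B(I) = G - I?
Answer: 0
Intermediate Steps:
G = 5 (G = 5*1 = 5)
B(I) = 1 + I (B(I) = 6 - (5 - I) = 6 + (-5 + I) = 1 + I)
(13*7)*B(-1) = (13*7)*(1 - 1) = 91*0 = 0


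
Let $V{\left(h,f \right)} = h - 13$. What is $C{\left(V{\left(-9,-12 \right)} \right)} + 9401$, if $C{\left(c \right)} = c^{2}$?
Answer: $9885$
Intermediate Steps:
$V{\left(h,f \right)} = -13 + h$
$C{\left(V{\left(-9,-12 \right)} \right)} + 9401 = \left(-13 - 9\right)^{2} + 9401 = \left(-22\right)^{2} + 9401 = 484 + 9401 = 9885$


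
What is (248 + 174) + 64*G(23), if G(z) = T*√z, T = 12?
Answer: 422 + 768*√23 ≈ 4105.2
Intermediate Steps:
G(z) = 12*√z
(248 + 174) + 64*G(23) = (248 + 174) + 64*(12*√23) = 422 + 768*√23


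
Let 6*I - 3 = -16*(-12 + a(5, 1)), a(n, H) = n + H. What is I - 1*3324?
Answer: -6615/2 ≈ -3307.5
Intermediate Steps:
a(n, H) = H + n
I = 33/2 (I = 1/2 + (-16*(-12 + (1 + 5)))/6 = 1/2 + (-16*(-12 + 6))/6 = 1/2 + (-16*(-6))/6 = 1/2 + (1/6)*96 = 1/2 + 16 = 33/2 ≈ 16.500)
I - 1*3324 = 33/2 - 1*3324 = 33/2 - 3324 = -6615/2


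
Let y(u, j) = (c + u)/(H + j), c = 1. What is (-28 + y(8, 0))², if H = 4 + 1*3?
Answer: 34969/49 ≈ 713.65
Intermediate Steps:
H = 7 (H = 4 + 3 = 7)
y(u, j) = (1 + u)/(7 + j)
(-28 + y(8, 0))² = (-28 + (1 + 8)/(7 + 0))² = (-28 + 9/7)² = (-187/7)² = 34969/49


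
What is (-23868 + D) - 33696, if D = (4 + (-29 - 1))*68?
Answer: -59332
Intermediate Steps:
D = -1768 (D = (4 - 30)*68 = -26*68 = -1768)
(-23868 + D) - 33696 = (-23868 - 1768) - 33696 = -25636 - 33696 = -59332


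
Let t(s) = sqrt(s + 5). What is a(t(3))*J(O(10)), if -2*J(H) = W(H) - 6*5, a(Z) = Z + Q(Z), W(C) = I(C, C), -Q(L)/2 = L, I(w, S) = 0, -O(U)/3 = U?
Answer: -30*sqrt(2) ≈ -42.426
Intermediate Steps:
O(U) = -3*U
Q(L) = -2*L
W(C) = 0
t(s) = sqrt(5 + s)
a(Z) = -Z (a(Z) = Z - 2*Z = -Z)
J(H) = 15 (J(H) = -(0 - 6*5)/2 = -(0 - 1*30)/2 = -(0 - 30)/2 = -1/2*(-30) = 15)
a(t(3))*J(O(10)) = -sqrt(5 + 3)*15 = -sqrt(8)*15 = -2*sqrt(2)*15 = -30*sqrt(2)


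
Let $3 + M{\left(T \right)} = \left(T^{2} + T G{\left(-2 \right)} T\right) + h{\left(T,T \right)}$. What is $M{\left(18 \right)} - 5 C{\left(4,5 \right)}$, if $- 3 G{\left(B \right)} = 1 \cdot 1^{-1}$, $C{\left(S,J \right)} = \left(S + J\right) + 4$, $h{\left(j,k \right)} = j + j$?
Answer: $184$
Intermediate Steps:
$h{\left(j,k \right)} = 2 j$
$C{\left(S,J \right)} = 4 + J + S$ ($C{\left(S,J \right)} = \left(J + S\right) + 4 = 4 + J + S$)
$G{\left(B \right)} = - \frac{1}{3}$ ($G{\left(B \right)} = - \frac{1 \cdot 1^{-1}}{3} = - \frac{1 \cdot 1}{3} = \left(- \frac{1}{3}\right) 1 = - \frac{1}{3}$)
$M{\left(T \right)} = -3 + 2 T + \frac{2 T^{2}}{3}$ ($M{\left(T \right)} = -3 + \left(\left(T^{2} + T \left(- \frac{1}{3}\right) T\right) + 2 T\right) = -3 + \left(\left(T^{2} + - \frac{T}{3} T\right) + 2 T\right) = -3 + \left(\left(T^{2} - \frac{T^{2}}{3}\right) + 2 T\right) = -3 + \left(\frac{2 T^{2}}{3} + 2 T\right) = -3 + \left(2 T + \frac{2 T^{2}}{3}\right) = -3 + 2 T + \frac{2 T^{2}}{3}$)
$M{\left(18 \right)} - 5 C{\left(4,5 \right)} = \left(-3 + 2 \cdot 18 + \frac{2 \cdot 18^{2}}{3}\right) - 5 \left(4 + 5 + 4\right) = \left(-3 + 36 + \frac{2}{3} \cdot 324\right) - 5 \cdot 13 = \left(-3 + 36 + 216\right) - 65 = 249 - 65 = 184$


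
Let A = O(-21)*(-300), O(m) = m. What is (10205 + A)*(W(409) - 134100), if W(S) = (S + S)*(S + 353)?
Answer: 8074510080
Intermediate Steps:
W(S) = 2*S*(353 + S) (W(S) = (2*S)*(353 + S) = 2*S*(353 + S))
A = 6300 (A = -21*(-300) = 6300)
(10205 + A)*(W(409) - 134100) = (10205 + 6300)*(2*409*(353 + 409) - 134100) = 16505*(2*409*762 - 134100) = 16505*(623316 - 134100) = 16505*489216 = 8074510080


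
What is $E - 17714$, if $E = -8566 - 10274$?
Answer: $-36554$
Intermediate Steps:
$E = -18840$ ($E = -8566 - 10274 = -18840$)
$E - 17714 = -18840 - 17714 = -36554$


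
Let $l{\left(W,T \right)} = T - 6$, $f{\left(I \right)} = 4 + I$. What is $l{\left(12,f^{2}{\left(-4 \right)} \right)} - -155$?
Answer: $149$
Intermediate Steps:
$l{\left(W,T \right)} = -6 + T$
$l{\left(12,f^{2}{\left(-4 \right)} \right)} - -155 = \left(-6 + \left(4 - 4\right)^{2}\right) - -155 = \left(-6 + 0^{2}\right) + 155 = \left(-6 + 0\right) + 155 = -6 + 155 = 149$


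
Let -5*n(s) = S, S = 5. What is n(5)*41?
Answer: -41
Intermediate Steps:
n(s) = -1 (n(s) = -⅕*5 = -1)
n(5)*41 = -1*41 = -41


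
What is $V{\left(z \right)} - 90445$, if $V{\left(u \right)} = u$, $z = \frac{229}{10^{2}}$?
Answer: $- \frac{9044271}{100} \approx -90443.0$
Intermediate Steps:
$z = \frac{229}{100} \approx 2.29$
$V{\left(z \right)} - 90445 = \frac{229}{100} - 90445 = - \frac{9044271}{100}$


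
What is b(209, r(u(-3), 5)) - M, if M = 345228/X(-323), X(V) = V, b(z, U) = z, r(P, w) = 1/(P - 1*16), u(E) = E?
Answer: 412735/323 ≈ 1277.8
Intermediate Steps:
r(P, w) = 1/(-16 + P) (r(P, w) = 1/(P - 16) = 1/(-16 + P))
M = -345228/323 (M = 345228/(-323) = 345228*(-1/323) = -345228/323 ≈ -1068.8)
b(209, r(u(-3), 5)) - M = 209 - 1*(-345228/323) = 209 + 345228/323 = 412735/323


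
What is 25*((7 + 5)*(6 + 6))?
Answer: 3600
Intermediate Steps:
25*((7 + 5)*(6 + 6)) = 25*(12*12) = 25*144 = 3600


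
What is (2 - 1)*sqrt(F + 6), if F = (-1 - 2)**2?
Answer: sqrt(15) ≈ 3.8730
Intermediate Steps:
F = 9 (F = (-3)**2 = 9)
(2 - 1)*sqrt(F + 6) = (2 - 1)*sqrt(9 + 6) = 1*sqrt(15) = sqrt(15)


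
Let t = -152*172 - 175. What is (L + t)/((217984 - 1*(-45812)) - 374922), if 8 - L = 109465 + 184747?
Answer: 106841/37042 ≈ 2.8843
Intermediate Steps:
L = -294204 (L = 8 - (109465 + 184747) = 8 - 1*294212 = 8 - 294212 = -294204)
t = -26319 (t = -26144 - 175 = -26319)
(L + t)/((217984 - 1*(-45812)) - 374922) = (-294204 - 26319)/((217984 - 1*(-45812)) - 374922) = -320523/((217984 + 45812) - 374922) = -320523/(263796 - 374922) = -320523/(-111126) = -320523*(-1/111126) = 106841/37042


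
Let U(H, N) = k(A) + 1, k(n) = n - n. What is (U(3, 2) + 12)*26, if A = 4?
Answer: 338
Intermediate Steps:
k(n) = 0
U(H, N) = 1 (U(H, N) = 0 + 1 = 1)
(U(3, 2) + 12)*26 = (1 + 12)*26 = 13*26 = 338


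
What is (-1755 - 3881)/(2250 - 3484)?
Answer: 2818/617 ≈ 4.5673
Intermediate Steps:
(-1755 - 3881)/(2250 - 3484) = -5636/(-1234) = -5636*(-1/1234) = 2818/617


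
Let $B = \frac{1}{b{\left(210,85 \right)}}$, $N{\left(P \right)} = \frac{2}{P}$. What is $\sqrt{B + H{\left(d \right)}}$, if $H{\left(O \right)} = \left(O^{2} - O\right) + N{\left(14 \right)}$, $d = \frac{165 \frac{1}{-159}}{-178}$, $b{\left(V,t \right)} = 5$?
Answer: $\frac{\sqrt{36748239395}}{330190} \approx 0.58057$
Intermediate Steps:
$d = \frac{55}{9434}$ ($d = 165 \left(- \frac{1}{159}\right) \left(- \frac{1}{178}\right) = \left(- \frac{55}{53}\right) \left(- \frac{1}{178}\right) = \frac{55}{9434} \approx 0.00583$)
$H{\left(O \right)} = \frac{1}{7} + O^{2} - O$ ($H{\left(O \right)} = \left(O^{2} - O\right) + \frac{2}{14} = \left(O^{2} - O\right) + 2 \cdot \frac{1}{14} = \left(O^{2} - O\right) + \frac{1}{7} = \frac{1}{7} + O^{2} - O$)
$B = \frac{1}{5} \approx 0.2$
$\sqrt{B + H{\left(d \right)}} = \sqrt{\frac{1}{5} + \left(\frac{1}{7} + \left(\frac{55}{9434}\right)^{2} - \frac{55}{9434}\right)} = \sqrt{\frac{1}{5} + \left(\frac{1}{7} + \frac{3025}{89000356} - \frac{55}{9434}\right)} = \sqrt{\frac{1}{5} + \frac{85389441}{623002492}} = \sqrt{\frac{1049949697}{3115012460}} = \frac{\sqrt{36748239395}}{330190}$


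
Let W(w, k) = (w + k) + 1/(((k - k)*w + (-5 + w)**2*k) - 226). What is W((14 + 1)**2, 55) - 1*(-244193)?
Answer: 650731875103/2661774 ≈ 2.4447e+5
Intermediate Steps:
W(w, k) = k + w + 1/(-226 + k*(-5 + w)**2) (W(w, k) = (k + w) + 1/((0*w + k*(-5 + w)**2) - 226) = (k + w) + 1/((0 + k*(-5 + w)**2) - 226) = (k + w) + 1/(k*(-5 + w)**2 - 226) = (k + w) + 1/(-226 + k*(-5 + w)**2) = k + w + 1/(-226 + k*(-5 + w)**2))
W((14 + 1)**2, 55) - 1*(-244193) = (1 - 226*55 - 226*(14 + 1)**2 + 55**2*(-5 + (14 + 1)**2)**2 + 55*(14 + 1)**2*(-5 + (14 + 1)**2)**2)/(-226 + 55*(-5 + (14 + 1)**2)**2) - 1*(-244193) = (1 - 12430 - 226*15**2 + 3025*(-5 + 15**2)**2 + 55*15**2*(-5 + 15**2)**2)/(-226 + 55*(-5 + 15**2)**2) + 244193 = (1 - 12430 - 226*225 + 3025*(-5 + 225)**2 + 55*225*(-5 + 225)**2)/(-226 + 55*(-5 + 225)**2) + 244193 = (1 - 12430 - 50850 + 3025*220**2 + 55*225*220**2)/(-226 + 55*220**2) + 244193 = (1 - 12430 - 50850 + 3025*48400 + 55*225*48400)/(-226 + 55*48400) + 244193 = (1 - 12430 - 50850 + 146410000 + 598950000)/(-226 + 2662000) + 244193 = 745296721/2661774 + 244193 = 650731875103/2661774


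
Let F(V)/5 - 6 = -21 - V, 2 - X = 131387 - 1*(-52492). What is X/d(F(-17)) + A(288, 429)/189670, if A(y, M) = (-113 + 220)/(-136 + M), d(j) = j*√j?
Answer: 107/55573310 - 183877*√10/100 ≈ -5814.7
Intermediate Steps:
X = -183877 (X = 2 - (131387 - 1*(-52492)) = 2 - (131387 + 52492) = 2 - 1*183879 = 2 - 183879 = -183877)
F(V) = -75 - 5*V (F(V) = 30 + 5*(-21 - V) = 30 + (-105 - 5*V) = -75 - 5*V)
d(j) = j^(3/2)
A(y, M) = 107/(-136 + M)
X/d(F(-17)) + A(288, 429)/189670 = -183877/(-75 - 5*(-17))^(3/2) + (107/(-136 + 429))/189670 = -183877/(-75 + 85)^(3/2) + (107/293)*(1/189670) = -183877*√10/100 + (107*(1/293))*(1/189670) = -183877*√10/100 + (107/293)*(1/189670) = -183877*√10/100 + 107/55573310 = 107/55573310 - 183877*√10/100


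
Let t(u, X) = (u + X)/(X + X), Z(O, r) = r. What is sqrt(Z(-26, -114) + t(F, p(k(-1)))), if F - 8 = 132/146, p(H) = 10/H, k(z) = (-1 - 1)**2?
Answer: I*sqrt(2381406)/146 ≈ 10.57*I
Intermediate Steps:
k(z) = 4 (k(z) = (-2)**2 = 4)
F = 650/73 (F = 8 + 132/146 = 8 + 132*(1/146) = 8 + 66/73 = 650/73 ≈ 8.9041)
t(u, X) = (X + u)/(2*X) (t(u, X) = (X + u)/((2*X)) = (X + u)*(1/(2*X)) = (X + u)/(2*X))
sqrt(Z(-26, -114) + t(F, p(k(-1)))) = sqrt(-114 + (10/4 + 650/73)/(2*((10/4)))) = sqrt(-114 + (10*(1/4) + 650/73)/(2*((10*(1/4))))) = sqrt(-114 + (5/2 + 650/73)/(2*(5/2))) = sqrt(-114 + (1/2)*(2/5)*(1665/146)) = sqrt(-114 + 333/146) = sqrt(-16311/146) = I*sqrt(2381406)/146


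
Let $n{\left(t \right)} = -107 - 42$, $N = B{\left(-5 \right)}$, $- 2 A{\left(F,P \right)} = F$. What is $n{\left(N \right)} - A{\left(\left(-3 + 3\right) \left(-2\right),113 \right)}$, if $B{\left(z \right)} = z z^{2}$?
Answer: $-149$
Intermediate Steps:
$A{\left(F,P \right)} = - \frac{F}{2}$
$B{\left(z \right)} = z^{3}$
$N = -125$ ($N = \left(-5\right)^{3} = -125$)
$n{\left(t \right)} = -149$ ($n{\left(t \right)} = -107 - 42 = -149$)
$n{\left(N \right)} - A{\left(\left(-3 + 3\right) \left(-2\right),113 \right)} = -149 - - \frac{\left(-3 + 3\right) \left(-2\right)}{2} = -149 - - \frac{0 \left(-2\right)}{2} = -149 - \left(- \frac{1}{2}\right) 0 = -149 - 0 = -149 + 0 = -149$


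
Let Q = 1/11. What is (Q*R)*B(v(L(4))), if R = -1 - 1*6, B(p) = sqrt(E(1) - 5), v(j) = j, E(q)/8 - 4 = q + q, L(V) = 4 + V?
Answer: -7*sqrt(43)/11 ≈ -4.1729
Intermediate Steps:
E(q) = 32 + 16*q (E(q) = 32 + 8*(q + q) = 32 + 8*(2*q) = 32 + 16*q)
B(p) = sqrt(43) (B(p) = sqrt((32 + 16*1) - 5) = sqrt((32 + 16) - 5) = sqrt(48 - 5) = sqrt(43))
R = -7 (R = -1 - 6 = -7)
Q = 1/11 ≈ 0.090909
(Q*R)*B(v(L(4))) = ((1/11)*(-7))*sqrt(43) = -7*sqrt(43)/11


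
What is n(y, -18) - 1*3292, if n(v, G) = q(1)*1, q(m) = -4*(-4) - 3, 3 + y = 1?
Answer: -3279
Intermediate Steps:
y = -2 (y = -3 + 1 = -2)
q(m) = 13 (q(m) = 16 - 3 = 13)
n(v, G) = 13 (n(v, G) = 13*1 = 13)
n(y, -18) - 1*3292 = 13 - 1*3292 = 13 - 3292 = -3279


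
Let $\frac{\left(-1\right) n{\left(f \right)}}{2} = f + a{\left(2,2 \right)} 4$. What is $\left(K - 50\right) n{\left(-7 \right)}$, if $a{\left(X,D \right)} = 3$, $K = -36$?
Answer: $860$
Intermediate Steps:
$n{\left(f \right)} = -24 - 2 f$ ($n{\left(f \right)} = - 2 \left(f + 3 \cdot 4\right) = - 2 \left(f + 12\right) = - 2 \left(12 + f\right) = -24 - 2 f$)
$\left(K - 50\right) n{\left(-7 \right)} = \left(-36 - 50\right) \left(-24 - -14\right) = - 86 \left(-24 + 14\right) = \left(-86\right) \left(-10\right) = 860$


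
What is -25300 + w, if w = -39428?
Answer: -64728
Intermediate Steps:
-25300 + w = -25300 - 39428 = -64728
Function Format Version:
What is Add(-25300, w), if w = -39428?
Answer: -64728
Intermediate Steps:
Add(-25300, w) = Add(-25300, -39428) = -64728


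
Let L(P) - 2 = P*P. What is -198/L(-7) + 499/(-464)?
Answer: -39107/7888 ≈ -4.9578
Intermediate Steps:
L(P) = 2 + P² (L(P) = 2 + P*P = 2 + P²)
-198/L(-7) + 499/(-464) = -198/(2 + (-7)²) + 499/(-464) = -198/(2 + 49) + 499*(-1/464) = -198/51 - 499/464 = -198*1/51 - 499/464 = -66/17 - 499/464 = -39107/7888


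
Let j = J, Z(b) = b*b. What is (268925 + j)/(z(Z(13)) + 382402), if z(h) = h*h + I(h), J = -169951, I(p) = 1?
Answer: 49487/205482 ≈ 0.24083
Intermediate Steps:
Z(b) = b**2
z(h) = 1 + h**2 (z(h) = h*h + 1 = h**2 + 1 = 1 + h**2)
j = -169951
(268925 + j)/(z(Z(13)) + 382402) = (268925 - 169951)/((1 + (13**2)**2) + 382402) = 98974/((1 + 169**2) + 382402) = 98974/((1 + 28561) + 382402) = 98974/(28562 + 382402) = 98974/410964 = 98974*(1/410964) = 49487/205482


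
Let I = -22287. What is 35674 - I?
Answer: 57961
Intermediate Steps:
35674 - I = 35674 - 1*(-22287) = 35674 + 22287 = 57961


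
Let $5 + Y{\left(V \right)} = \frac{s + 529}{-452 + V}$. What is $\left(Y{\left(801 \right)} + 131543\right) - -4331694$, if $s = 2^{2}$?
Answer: $\frac{1557668501}{349} \approx 4.4632 \cdot 10^{6}$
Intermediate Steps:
$s = 4$
$Y{\left(V \right)} = -5 + \frac{533}{-452 + V}$ ($Y{\left(V \right)} = -5 + \frac{4 + 529}{-452 + V} = -5 + \frac{533}{-452 + V}$)
$\left(Y{\left(801 \right)} + 131543\right) - -4331694 = \left(\frac{2793 - 4005}{-452 + 801} + 131543\right) - -4331694 = \left(\frac{2793 - 4005}{349} + 131543\right) + 4331694 = \left(\frac{1}{349} \left(-1212\right) + 131543\right) + 4331694 = \left(- \frac{1212}{349} + 131543\right) + 4331694 = \frac{45907295}{349} + 4331694 = \frac{1557668501}{349}$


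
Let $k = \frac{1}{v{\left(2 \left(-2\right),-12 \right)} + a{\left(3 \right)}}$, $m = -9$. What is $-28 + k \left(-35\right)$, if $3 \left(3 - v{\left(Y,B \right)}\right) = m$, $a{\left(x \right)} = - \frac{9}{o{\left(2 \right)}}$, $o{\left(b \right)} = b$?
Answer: $- \frac{154}{3} \approx -51.333$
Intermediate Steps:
$a{\left(x \right)} = - \frac{9}{2}$
$v{\left(Y,B \right)} = 6$ ($v{\left(Y,B \right)} = 3 - -3 = 3 + 3 = 6$)
$k = \frac{2}{3}$ ($k = \frac{1}{6 - \frac{9}{2}} = \frac{1}{\frac{3}{2}} = \frac{2}{3} \approx 0.66667$)
$-28 + k \left(-35\right) = -28 + \frac{2}{3} \left(-35\right) = -28 - \frac{70}{3} = - \frac{154}{3}$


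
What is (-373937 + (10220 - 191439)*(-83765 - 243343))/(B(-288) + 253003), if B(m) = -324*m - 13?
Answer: 59277810715/346302 ≈ 1.7117e+5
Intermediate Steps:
B(m) = -13 - 324*m
(-373937 + (10220 - 191439)*(-83765 - 243343))/(B(-288) + 253003) = (-373937 + (10220 - 191439)*(-83765 - 243343))/((-13 - 324*(-288)) + 253003) = (-373937 - 181219*(-327108))/((-13 + 93312) + 253003) = (-373937 + 59278184652)/(93299 + 253003) = 59277810715/346302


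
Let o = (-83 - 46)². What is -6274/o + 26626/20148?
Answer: 52779119/55880478 ≈ 0.94450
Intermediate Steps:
o = 16641 (o = (-129)² = 16641)
-6274/o + 26626/20148 = -6274/16641 + 26626/20148 = -6274*1/16641 + 26626*(1/20148) = -6274/16641 + 13313/10074 = 52779119/55880478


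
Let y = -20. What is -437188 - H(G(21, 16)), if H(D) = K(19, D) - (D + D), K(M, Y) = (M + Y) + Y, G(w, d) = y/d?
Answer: -437207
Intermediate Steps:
G(w, d) = -20/d
K(M, Y) = M + 2*Y
H(D) = 19 (H(D) = (19 + 2*D) - (D + D) = (19 + 2*D) - 2*D = 19)
-437188 - H(G(21, 16)) = -437188 - 1*19 = -437188 - 19 = -437207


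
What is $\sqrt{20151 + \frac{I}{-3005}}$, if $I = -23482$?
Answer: $\frac{\sqrt{182034597185}}{3005} \approx 141.98$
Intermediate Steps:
$\sqrt{20151 + \frac{I}{-3005}} = \sqrt{20151 - \frac{23482}{-3005}} = \sqrt{20151 - - \frac{23482}{3005}} = \sqrt{20151 + \frac{23482}{3005}} = \sqrt{\frac{60577237}{3005}} = \frac{\sqrt{182034597185}}{3005}$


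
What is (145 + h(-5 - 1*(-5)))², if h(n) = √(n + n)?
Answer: 21025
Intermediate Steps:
h(n) = √2*√n (h(n) = √(2*n) = √2*√n)
(145 + h(-5 - 1*(-5)))² = (145 + √2*√(-5 - 1*(-5)))² = (145 + √2*√(-5 + 5))² = (145 + √2*√0)² = (145 + √2*0)² = (145 + 0)² = 145² = 21025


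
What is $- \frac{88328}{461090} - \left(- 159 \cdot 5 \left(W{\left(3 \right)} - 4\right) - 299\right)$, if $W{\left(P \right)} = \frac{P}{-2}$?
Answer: $- \frac{1878338443}{461090} \approx -4073.7$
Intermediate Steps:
$W{\left(P \right)} = - \frac{P}{2}$ ($W{\left(P \right)} = P \left(- \frac{1}{2}\right) = - \frac{P}{2}$)
$- \frac{88328}{461090} - \left(- 159 \cdot 5 \left(W{\left(3 \right)} - 4\right) - 299\right) = - \frac{88328}{461090} - \left(- 159 \cdot 5 \left(\left(- \frac{1}{2}\right) 3 - 4\right) - 299\right) = \left(-88328\right) \frac{1}{461090} - \left(- 159 \cdot 5 \left(- \frac{3}{2} - 4\right) - 299\right) = - \frac{44164}{230545} - \left(- 159 \cdot 5 \left(- \frac{11}{2}\right) - 299\right) = - \frac{44164}{230545} - \left(\left(-159\right) \left(- \frac{55}{2}\right) - 299\right) = - \frac{44164}{230545} - \left(\frac{8745}{2} - 299\right) = - \frac{44164}{230545} - \frac{8147}{2} = - \frac{1878338443}{461090}$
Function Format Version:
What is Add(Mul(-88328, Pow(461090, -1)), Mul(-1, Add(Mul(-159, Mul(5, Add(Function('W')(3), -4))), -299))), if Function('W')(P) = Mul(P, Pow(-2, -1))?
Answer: Rational(-1878338443, 461090) ≈ -4073.7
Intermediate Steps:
Function('W')(P) = Mul(Rational(-1, 2), P) (Function('W')(P) = Mul(P, Rational(-1, 2)) = Mul(Rational(-1, 2), P))
Add(Mul(-88328, Pow(461090, -1)), Mul(-1, Add(Mul(-159, Mul(5, Add(Function('W')(3), -4))), -299))) = Add(Mul(-88328, Pow(461090, -1)), Mul(-1, Add(Mul(-159, Mul(5, Add(Mul(Rational(-1, 2), 3), -4))), -299))) = Add(Mul(-88328, Rational(1, 461090)), Mul(-1, Add(Mul(-159, Mul(5, Add(Rational(-3, 2), -4))), -299))) = Add(Rational(-44164, 230545), Mul(-1, Add(Mul(-159, Mul(5, Rational(-11, 2))), -299))) = Add(Rational(-44164, 230545), Mul(-1, Add(Mul(-159, Rational(-55, 2)), -299))) = Add(Rational(-44164, 230545), Mul(-1, Add(Rational(8745, 2), -299))) = Add(Rational(-44164, 230545), Mul(-1, Rational(8147, 2))) = Add(Rational(-44164, 230545), Rational(-8147, 2)) = Rational(-1878338443, 461090)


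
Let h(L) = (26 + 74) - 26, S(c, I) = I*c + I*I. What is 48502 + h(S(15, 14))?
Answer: 48576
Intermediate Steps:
S(c, I) = I**2 + I*c (S(c, I) = I*c + I**2 = I**2 + I*c)
h(L) = 74 (h(L) = 100 - 26 = 74)
48502 + h(S(15, 14)) = 48502 + 74 = 48576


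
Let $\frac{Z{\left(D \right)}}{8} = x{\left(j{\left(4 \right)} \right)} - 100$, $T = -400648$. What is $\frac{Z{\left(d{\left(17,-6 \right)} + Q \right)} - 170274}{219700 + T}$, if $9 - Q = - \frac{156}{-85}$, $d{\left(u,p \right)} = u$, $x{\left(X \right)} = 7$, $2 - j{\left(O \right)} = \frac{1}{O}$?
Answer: $\frac{28503}{30158} \approx 0.94512$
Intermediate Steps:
$j{\left(O \right)} = 2 - \frac{1}{O}$
$Q = \frac{609}{85}$ ($Q = 9 - - \frac{156}{-85} = 9 - \left(-156\right) \left(- \frac{1}{85}\right) = 9 - \frac{156}{85} = \frac{609}{85} \approx 7.1647$)
$Z{\left(D \right)} = -744$ ($Z{\left(D \right)} = 8 \left(7 - 100\right) = 8 \left(-93\right) = -744$)
$\frac{Z{\left(d{\left(17,-6 \right)} + Q \right)} - 170274}{219700 + T} = \frac{-744 - 170274}{219700 - 400648} = - \frac{171018}{-180948} = \left(-171018\right) \left(- \frac{1}{180948}\right) = \frac{28503}{30158}$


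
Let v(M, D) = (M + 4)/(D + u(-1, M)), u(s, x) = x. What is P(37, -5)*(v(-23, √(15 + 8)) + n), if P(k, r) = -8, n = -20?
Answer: 1684/11 - 76*√23/253 ≈ 151.65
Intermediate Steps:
v(M, D) = (4 + M)/(D + M) (v(M, D) = (M + 4)/(D + M) = (4 + M)/(D + M))
P(37, -5)*(v(-23, √(15 + 8)) + n) = -8*((4 - 23)/(√(15 + 8) - 23) - 20) = -8*(-19/(√23 - 23) - 20) = -8*(-19/(-23 + √23) - 20) = -8*(-20 - 19/(-23 + √23)) = 160 + 152/(-23 + √23)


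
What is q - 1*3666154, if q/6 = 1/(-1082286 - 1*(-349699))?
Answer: -2685776760404/732587 ≈ -3.6662e+6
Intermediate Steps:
q = -6/732587 (q = 6/(-1082286 - 1*(-349699)) = 6/(-1082286 + 349699) = 6/(-732587) = 6*(-1/732587) = -6/732587 ≈ -8.1902e-6)
q - 1*3666154 = -6/732587 - 1*3666154 = -6/732587 - 3666154 = -2685776760404/732587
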